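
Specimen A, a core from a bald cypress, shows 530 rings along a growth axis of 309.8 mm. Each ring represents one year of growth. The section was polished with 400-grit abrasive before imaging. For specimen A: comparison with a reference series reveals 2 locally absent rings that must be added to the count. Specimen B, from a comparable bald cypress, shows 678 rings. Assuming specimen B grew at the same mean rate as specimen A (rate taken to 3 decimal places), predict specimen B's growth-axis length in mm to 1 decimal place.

394.6 mm

Specimen A: adjusted count: 530 + 2 = 532 rings.
A: 309.8 mm over 532 years gives 309.8 / 532 ≈ 0.582 mm/year.
For B, 0.582 mm/year × 678 years = 394.6 mm.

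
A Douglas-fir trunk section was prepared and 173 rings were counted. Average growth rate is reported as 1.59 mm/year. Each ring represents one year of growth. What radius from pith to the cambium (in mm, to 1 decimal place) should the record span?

275.1 mm

The record spans 173 years at 1.59 mm per year.
Length ≈ 1.59 × 173 = 275.1 mm.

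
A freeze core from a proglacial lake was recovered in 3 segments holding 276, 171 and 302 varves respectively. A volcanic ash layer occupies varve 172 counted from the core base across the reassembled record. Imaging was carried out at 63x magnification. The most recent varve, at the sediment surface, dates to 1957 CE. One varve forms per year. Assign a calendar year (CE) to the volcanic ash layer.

Total varves = 276 + 171 + 302 = 749.
Between varve 172 and the sediment surface there are 749 − 172 = 577 varves.
1957 − 577 = 1380 CE.

1380 CE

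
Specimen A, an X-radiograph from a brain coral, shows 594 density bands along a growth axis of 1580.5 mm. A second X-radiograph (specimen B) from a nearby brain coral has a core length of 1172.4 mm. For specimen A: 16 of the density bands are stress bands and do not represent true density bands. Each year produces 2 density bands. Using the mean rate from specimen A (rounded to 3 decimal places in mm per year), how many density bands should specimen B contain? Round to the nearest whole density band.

Specimen A: adjusted count: 594 − 16 = 578 density bands.
Specimen A: dividing by 2 density bands per year: 578 / 2 = 289 years.
A: Extension rate ≈ 1580.5 / 289 = 5.469 mm per year.
For B, 1172.4 / 5.469 = 214.37 years; at 2 density bands per year that is 214.37 × 2 ≈ 429 density bands.

429 density bands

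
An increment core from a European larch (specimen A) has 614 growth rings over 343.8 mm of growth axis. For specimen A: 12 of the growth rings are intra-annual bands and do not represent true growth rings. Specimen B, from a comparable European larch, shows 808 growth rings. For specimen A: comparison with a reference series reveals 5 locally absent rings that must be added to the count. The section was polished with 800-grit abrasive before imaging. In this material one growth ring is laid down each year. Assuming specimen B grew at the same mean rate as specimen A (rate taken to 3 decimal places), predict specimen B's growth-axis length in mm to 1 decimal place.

Specimen A: correcting the raw count gives 614 − 12 + 5 = 607 true growth rings.
A: Extension rate ≈ 343.8 / 607 = 0.566 mm per year.
B's length ≈ 0.566 × 808 = 457.3 mm.

457.3 mm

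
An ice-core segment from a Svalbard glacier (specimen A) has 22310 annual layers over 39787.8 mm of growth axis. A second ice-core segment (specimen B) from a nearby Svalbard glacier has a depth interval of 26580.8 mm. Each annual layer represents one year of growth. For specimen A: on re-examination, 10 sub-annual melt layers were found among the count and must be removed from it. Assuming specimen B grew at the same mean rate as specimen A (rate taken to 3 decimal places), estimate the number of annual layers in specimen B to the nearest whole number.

Specimen A: true annual layer count = 22310 − 10 = 22300.
A: Extension rate ≈ 39787.8 / 22300 = 1.784 mm per year.
Specimen B: 26580.8 mm / 1.784 mm per year = 14899.55 years ≈ 14900 annual layers.

14900 annual layers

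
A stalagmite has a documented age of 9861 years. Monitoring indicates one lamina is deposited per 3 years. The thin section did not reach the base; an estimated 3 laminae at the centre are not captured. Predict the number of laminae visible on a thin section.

3284 laminae

Expected laminae: 9861 / 3 = 3287.
Less the 3 uncaptured laminae: 3287 − 3 = 3284.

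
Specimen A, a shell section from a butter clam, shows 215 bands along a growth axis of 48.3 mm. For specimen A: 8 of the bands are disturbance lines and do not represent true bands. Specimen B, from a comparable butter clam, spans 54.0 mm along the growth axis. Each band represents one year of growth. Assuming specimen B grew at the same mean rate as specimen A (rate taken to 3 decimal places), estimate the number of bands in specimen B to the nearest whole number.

Specimen A: correcting the raw count gives 215 − 8 = 207 true bands.
A: 48.3 mm over 207 years gives 48.3 / 207 ≈ 0.233 mm/yr.
B spans 54.0 / 0.233 = 231.76 years ≈ 232 bands.

232 bands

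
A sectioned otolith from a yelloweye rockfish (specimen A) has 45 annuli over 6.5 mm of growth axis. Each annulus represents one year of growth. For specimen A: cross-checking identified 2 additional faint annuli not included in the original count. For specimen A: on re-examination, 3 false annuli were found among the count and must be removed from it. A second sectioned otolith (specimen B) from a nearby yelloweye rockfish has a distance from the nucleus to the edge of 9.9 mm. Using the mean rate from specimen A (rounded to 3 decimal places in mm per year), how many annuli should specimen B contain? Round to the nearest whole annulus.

Specimen A: correcting the raw count gives 45 − 3 + 2 = 44 true annuli.
A: 6.5 mm over 44 years gives 6.5 / 44 ≈ 0.148 mm per year.
For B, 9.9 / 0.148 = 66.89 years ≈ 67 annuli.

67 annuli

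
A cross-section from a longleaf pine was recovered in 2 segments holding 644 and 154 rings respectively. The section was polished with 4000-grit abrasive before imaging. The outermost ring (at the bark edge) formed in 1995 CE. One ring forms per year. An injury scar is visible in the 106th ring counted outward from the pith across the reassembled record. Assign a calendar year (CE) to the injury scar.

1303 CE

Total rings = 644 + 154 = 798.
798 − 106 = 692 rings lie beyond the injury scar toward the bark edge.
Counting back 692 years from 1995 CE places the injury scar in 1995 − 692 = 1303 CE.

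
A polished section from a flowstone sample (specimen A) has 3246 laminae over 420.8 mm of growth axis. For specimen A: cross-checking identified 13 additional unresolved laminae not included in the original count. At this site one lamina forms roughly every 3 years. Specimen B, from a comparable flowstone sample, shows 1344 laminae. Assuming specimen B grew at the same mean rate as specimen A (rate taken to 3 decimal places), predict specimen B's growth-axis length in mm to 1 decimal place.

Specimen A: after corrections the count is 3246 + 13 = 3259 laminae.
Specimen A: 3259 laminae at 3 years each span 3259 × 3 = 9777 years.
A: Extension rate ≈ 420.8 / 9777 = 0.043 mm/yr.
Specimen B: at 3 years per lamina, 1344 × 3 = 4032 years. For B, 0.043 mm/year × 4032 years = 173.4 mm.

173.4 mm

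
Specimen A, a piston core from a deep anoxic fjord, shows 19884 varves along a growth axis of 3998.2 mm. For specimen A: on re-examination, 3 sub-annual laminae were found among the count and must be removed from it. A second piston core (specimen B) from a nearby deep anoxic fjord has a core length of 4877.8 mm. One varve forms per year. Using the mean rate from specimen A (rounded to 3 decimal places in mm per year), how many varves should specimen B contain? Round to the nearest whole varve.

24268 varves

Specimen A: after corrections the count is 19884 − 3 = 19881 varves.
A: 3998.2 mm over 19881 years gives 3998.2 / 19881 ≈ 0.201 mm/year.
B spans 4877.8 / 0.201 = 24267.66 years ≈ 24268 varves.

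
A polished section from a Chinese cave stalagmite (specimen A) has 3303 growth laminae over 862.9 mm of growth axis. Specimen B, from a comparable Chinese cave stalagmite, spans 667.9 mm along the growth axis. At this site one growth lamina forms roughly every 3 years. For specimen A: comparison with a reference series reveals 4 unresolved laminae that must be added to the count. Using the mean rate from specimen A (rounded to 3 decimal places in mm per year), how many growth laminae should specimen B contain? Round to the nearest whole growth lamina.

Specimen A: correcting the raw count gives 3303 + 4 = 3307 true growth laminae.
Specimen A: multiplying by 3 years per growth lamina: 3307 × 3 = 9921 years.
A: 862.9 mm over 9921 years gives 862.9 / 9921 ≈ 0.087 mm/year.
For B, 667.9 / 0.087 = 7677.01 years; at 3 years per growth lamina that is 7677.01 / 3 ≈ 2559 growth laminae.

2559 growth laminae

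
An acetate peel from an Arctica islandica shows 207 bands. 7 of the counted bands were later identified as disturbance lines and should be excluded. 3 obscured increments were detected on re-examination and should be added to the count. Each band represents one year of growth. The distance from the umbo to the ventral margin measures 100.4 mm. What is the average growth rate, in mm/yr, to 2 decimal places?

True band count = 207 − 7 + 3 = 203.
Mean rate = 100.4 mm / 203 years ≈ 0.49 mm/yr.

0.49 mm/yr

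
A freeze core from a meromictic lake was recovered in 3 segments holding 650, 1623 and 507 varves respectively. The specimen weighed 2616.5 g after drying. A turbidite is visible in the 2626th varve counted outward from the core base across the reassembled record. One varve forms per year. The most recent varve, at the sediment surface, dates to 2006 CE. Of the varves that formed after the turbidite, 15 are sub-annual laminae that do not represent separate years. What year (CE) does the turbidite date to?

1867 CE

Total varves = 650 + 1623 + 507 = 2780.
The turbidite sits at varve 2626 from the core base, so 2780 − 2626 = 154 varves formed after it.
Excluding 15 false varves: 154 − 15 = 139.
Counting back 139 years from 2006 CE places the turbidite in 2006 − 139 = 1867 CE.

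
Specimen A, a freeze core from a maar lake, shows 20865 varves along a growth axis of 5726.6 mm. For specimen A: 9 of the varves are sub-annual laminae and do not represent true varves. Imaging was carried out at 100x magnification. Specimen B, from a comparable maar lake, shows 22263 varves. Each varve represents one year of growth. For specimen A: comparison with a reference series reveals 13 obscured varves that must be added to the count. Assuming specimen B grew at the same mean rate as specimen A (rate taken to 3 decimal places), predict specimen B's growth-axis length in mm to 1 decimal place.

6100.1 mm

Specimen A: correcting the raw count gives 20865 − 9 + 13 = 20869 true varves.
A: Extension rate ≈ 5726.6 / 20869 = 0.274 mm/year.
For B, 0.274 mm/year × 22263 years = 6100.1 mm.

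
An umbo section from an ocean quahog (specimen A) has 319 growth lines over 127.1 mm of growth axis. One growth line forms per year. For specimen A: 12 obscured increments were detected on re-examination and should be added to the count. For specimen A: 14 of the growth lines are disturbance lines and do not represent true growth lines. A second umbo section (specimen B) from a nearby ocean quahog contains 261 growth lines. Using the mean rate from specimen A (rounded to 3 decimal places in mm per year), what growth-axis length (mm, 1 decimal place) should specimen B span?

Specimen A: adjusted count: 319 − 14 + 12 = 317 growth lines.
A: 127.1 mm over 317 years gives 127.1 / 317 ≈ 0.401 mm per year.
B's length ≈ 0.401 × 261 = 104.7 mm.

104.7 mm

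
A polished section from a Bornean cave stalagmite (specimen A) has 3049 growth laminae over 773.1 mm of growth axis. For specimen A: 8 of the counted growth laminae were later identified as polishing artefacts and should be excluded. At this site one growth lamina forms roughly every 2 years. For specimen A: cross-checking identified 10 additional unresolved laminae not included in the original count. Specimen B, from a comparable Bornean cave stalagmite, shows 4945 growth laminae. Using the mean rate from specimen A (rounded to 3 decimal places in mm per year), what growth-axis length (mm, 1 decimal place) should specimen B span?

1256.0 mm

Specimen A: adjusted count: 3049 − 8 + 10 = 3051 growth laminae.
Specimen A: multiplying by 2 years per growth lamina: 3051 × 2 = 6102 years.
A: Mean rate = 773.1 mm / 6102 years ≈ 0.127 mm/yr.
Specimen B: at 2 years per growth lamina, 4945 × 2 = 9890 years. Length of B = 0.127 × 9890 = 1256.0 mm.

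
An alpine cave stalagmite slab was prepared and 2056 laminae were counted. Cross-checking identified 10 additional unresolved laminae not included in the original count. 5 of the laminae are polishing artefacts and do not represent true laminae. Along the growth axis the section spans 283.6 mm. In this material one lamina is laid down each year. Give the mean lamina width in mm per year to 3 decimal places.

Correcting the raw count gives 2056 − 5 + 10 = 2061 true laminae.
283.6 mm over 2061 years gives 283.6 / 2061 ≈ 0.138 mm per year.

0.138 mm per year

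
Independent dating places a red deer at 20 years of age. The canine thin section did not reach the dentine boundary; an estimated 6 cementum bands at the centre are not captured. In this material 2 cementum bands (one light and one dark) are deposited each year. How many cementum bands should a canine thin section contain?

Expected cementum bands: 20 × 2 = 40.
Less the 6 uncaptured cementum bands: 40 − 6 = 34.

34 cementum bands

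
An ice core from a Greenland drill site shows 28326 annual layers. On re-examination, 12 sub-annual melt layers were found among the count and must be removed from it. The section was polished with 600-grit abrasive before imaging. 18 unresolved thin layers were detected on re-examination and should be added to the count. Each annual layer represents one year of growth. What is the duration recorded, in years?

True annual layer count = 28326 − 12 + 18 = 28332.
With a one-to-one annual layer periodicity this is 28332 years.

28332 yr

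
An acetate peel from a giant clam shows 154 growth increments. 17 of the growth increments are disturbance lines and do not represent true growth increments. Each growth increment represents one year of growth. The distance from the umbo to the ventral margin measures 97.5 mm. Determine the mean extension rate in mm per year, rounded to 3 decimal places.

0.712 mm per year

True growth increment count = 154 − 17 = 137.
Mean rate = 97.5 mm / 137 years ≈ 0.712 mm per year.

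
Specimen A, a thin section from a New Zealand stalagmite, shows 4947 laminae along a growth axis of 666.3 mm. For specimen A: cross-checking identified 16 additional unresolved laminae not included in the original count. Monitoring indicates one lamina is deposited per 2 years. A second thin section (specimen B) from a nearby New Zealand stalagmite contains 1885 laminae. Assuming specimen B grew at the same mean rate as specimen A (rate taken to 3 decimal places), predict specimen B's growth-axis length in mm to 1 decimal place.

252.6 mm

Specimen A: adjusted count: 4947 + 16 = 4963 laminae.
Specimen A: multiplying by 2 years per lamina: 4963 × 2 = 9926 years.
A: 666.3 mm over 9926 years gives 666.3 / 9926 ≈ 0.067 mm per year.
Specimen B: multiplying by 2 years per lamina: 1885 × 2 = 3770 years. Length of B = 0.067 × 3770 = 252.6 mm.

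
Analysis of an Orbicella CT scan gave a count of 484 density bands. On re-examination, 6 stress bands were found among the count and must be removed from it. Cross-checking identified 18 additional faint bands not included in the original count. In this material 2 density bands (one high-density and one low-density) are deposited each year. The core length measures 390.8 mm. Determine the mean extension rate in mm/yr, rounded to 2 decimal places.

Adjusted count: 484 − 6 + 18 = 496 density bands.
With 2 density bands per year, 496 / 2 = 248 years.
Mean rate = 390.8 mm / 248 years ≈ 1.58 mm/yr.

1.58 mm/yr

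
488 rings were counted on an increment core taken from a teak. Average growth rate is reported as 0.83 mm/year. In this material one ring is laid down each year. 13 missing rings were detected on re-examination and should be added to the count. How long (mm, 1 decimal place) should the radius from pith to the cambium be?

415.8 mm

After corrections the count is 488 + 13 = 501 rings.
Length ≈ 0.83 × 501 = 415.8 mm.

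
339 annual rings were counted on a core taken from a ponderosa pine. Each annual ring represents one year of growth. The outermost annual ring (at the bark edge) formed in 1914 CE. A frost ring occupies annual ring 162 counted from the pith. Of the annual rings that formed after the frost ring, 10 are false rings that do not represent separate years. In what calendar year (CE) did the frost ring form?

339 − 162 = 177 annual rings lie beyond the frost ring toward the bark edge.
Excluding 10 false annual rings: 177 − 10 = 167.
1914 − 167 = 1747 CE.

1747 CE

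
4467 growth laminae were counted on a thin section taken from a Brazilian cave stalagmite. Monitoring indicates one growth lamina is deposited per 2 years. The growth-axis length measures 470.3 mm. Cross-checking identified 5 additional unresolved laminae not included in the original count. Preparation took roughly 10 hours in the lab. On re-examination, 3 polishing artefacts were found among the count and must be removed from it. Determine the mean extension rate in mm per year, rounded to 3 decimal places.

0.053 mm per year

True growth lamina count = 4467 − 3 + 5 = 4469.
Multiplying by 2 years per growth lamina: 4469 × 2 = 8938 years.
470.3 mm over 8938 years gives 470.3 / 8938 ≈ 0.053 mm per year.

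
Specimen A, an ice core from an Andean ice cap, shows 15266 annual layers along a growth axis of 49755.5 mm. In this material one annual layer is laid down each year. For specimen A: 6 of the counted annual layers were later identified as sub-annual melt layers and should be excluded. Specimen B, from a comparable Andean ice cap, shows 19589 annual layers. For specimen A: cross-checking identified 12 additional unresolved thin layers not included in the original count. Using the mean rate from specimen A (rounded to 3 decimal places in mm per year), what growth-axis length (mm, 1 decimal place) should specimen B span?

63821.0 mm

Specimen A: correcting the raw count gives 15266 − 6 + 12 = 15272 true annual layers.
A: 49755.5 mm over 15272 years gives 49755.5 / 15272 ≈ 3.258 mm/year.
Length of B = 3.258 × 19589 = 63821.0 mm.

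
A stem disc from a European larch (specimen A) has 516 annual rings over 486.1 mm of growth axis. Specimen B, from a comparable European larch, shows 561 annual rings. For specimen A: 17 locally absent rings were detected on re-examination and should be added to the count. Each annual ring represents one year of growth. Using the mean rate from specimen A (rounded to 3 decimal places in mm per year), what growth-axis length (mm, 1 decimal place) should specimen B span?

Specimen A: true annual ring count = 516 + 17 = 533.
A: Mean rate = 486.1 mm / 533 years ≈ 0.912 mm/year.
For B, 0.912 mm/year × 561 years = 511.6 mm.

511.6 mm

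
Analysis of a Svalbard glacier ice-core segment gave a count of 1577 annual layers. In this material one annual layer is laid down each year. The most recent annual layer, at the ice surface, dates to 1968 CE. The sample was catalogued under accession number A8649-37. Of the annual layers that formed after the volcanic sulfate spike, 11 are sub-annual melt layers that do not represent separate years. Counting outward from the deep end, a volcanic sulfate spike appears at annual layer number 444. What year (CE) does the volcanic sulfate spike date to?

846 CE

The volcanic sulfate spike sits at annual layer 444 from the deep end, so 1577 − 444 = 1133 annual layers formed after it.
Excluding 11 false annual layers: 1133 − 11 = 1122.
The annual layer at the ice surface is 1968 CE, so the volcanic sulfate spike dates to 1968 − 1122 = 846 CE.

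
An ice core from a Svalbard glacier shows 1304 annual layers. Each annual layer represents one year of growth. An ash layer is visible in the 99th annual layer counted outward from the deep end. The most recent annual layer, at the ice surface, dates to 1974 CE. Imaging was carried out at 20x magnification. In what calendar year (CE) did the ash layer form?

1304 − 99 = 1205 annual layers lie beyond the ash layer toward the ice surface.
1974 − 1205 = 769 CE.

769 CE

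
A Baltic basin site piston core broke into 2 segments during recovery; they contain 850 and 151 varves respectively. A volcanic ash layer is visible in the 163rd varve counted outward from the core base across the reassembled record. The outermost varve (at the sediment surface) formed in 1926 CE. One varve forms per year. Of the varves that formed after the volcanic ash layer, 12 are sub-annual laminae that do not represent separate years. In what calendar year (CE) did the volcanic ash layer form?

1100 CE

Total varves = 850 + 151 = 1001.
The volcanic ash layer sits at varve 163 from the core base, so 1001 − 163 = 838 varves formed after it.
Removing the 12 false varves leaves 838 − 12 = 826 true varves beyond the volcanic ash layer.
The varve at the sediment surface is 1926 CE, so the volcanic ash layer dates to 1926 − 826 = 1100 CE.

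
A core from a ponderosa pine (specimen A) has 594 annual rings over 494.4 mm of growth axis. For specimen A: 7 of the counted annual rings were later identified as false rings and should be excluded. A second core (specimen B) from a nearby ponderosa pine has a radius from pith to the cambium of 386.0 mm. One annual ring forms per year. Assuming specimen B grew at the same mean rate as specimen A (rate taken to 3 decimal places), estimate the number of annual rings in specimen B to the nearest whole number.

458 annual rings

Specimen A: correcting the raw count gives 594 − 7 = 587 true annual rings.
A: Mean rate = 494.4 mm / 587 years ≈ 0.842 mm/year.
For B, 386.0 / 0.842 = 458.43 years ≈ 458 annual rings.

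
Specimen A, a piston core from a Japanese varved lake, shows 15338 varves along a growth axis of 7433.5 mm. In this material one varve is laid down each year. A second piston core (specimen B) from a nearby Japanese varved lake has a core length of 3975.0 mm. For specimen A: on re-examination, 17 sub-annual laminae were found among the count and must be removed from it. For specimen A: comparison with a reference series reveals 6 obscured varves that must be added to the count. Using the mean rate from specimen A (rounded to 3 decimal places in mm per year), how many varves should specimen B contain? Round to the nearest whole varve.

Specimen A: correcting the raw count gives 15338 − 17 + 6 = 15327 true varves.
A: 7433.5 mm over 15327 years gives 7433.5 / 15327 ≈ 0.485 mm/yr.
Specimen B: 3975.0 mm / 0.485 mm per year = 8195.88 years ≈ 8196 varves.

8196 varves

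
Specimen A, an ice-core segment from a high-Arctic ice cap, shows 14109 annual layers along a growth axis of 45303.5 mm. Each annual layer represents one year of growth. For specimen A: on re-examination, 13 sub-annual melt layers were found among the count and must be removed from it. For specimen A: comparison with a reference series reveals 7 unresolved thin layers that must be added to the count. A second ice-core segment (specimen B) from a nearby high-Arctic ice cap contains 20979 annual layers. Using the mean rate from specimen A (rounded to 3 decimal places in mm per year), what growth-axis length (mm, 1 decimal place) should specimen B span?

67384.5 mm

Specimen A: true annual layer count = 14109 − 13 + 7 = 14103.
A: Extension rate ≈ 45303.5 / 14103 = 3.212 mm/year.
Length of B = 3.212 × 20979 = 67384.5 mm.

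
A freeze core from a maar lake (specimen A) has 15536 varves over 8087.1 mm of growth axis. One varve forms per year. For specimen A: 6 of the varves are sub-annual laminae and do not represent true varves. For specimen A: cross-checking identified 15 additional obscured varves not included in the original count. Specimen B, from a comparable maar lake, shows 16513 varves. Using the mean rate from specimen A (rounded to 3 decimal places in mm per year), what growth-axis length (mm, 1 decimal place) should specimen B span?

8586.8 mm

Specimen A: true varve count = 15536 − 6 + 15 = 15545.
A: 8087.1 mm over 15545 years gives 8087.1 / 15545 ≈ 0.520 mm/yr.
B's length ≈ 0.520 × 16513 = 8586.8 mm.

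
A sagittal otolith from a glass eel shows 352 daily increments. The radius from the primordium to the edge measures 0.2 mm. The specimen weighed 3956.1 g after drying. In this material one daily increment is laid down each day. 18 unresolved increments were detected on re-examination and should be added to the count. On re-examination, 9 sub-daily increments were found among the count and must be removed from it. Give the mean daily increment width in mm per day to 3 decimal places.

After corrections the count is 352 − 9 + 18 = 361 daily increments.
0.2 mm over 361 days gives 0.2 / 361 ≈ 0.001 mm per day.

0.001 mm per day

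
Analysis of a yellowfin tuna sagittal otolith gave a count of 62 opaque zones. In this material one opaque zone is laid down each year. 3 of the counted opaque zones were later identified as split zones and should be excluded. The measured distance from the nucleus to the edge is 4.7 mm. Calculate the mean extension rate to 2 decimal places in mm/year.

0.08 mm/year

True opaque zone count = 62 − 3 = 59.
Extension rate ≈ 4.7 / 59 = 0.08 mm/year.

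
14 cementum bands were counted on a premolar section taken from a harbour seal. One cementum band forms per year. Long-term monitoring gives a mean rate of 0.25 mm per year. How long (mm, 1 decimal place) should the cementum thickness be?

14 years of growth are recorded.
14 years at 0.25 mm/year gives 0.25 × 14 = 3.5 mm.

3.5 mm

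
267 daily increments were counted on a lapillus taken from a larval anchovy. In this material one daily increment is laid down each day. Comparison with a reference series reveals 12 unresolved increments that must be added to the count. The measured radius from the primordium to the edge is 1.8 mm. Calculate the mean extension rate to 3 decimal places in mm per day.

0.006 mm per day

Adjusted count: 267 + 12 = 279 daily increments.
Mean rate = 1.8 mm / 279 days ≈ 0.006 mm per day.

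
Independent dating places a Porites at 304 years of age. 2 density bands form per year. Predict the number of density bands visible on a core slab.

304 years at 2 density bands per year gives 304 × 2 = 608 density bands.
So 608 density bands should be present.

608 density bands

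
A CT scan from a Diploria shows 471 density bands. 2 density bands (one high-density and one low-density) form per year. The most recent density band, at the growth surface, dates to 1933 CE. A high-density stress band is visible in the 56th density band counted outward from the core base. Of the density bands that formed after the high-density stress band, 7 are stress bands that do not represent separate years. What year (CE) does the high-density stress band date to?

471 − 56 = 415 density bands lie beyond the high-density stress band toward the growth surface.
415 − 7 false = 408 true density bands after the high-density stress band.
With 2 density bands per year, 408 / 2 = 204 years.
1933 − 204 = 1729 CE.

1729 CE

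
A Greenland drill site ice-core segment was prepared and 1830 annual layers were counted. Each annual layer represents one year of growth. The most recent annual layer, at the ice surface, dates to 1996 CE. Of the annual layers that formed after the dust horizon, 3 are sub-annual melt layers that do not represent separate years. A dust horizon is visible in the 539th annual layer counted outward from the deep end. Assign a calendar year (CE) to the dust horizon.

708 CE

Between annual layer 539 and the ice surface there are 1830 − 539 = 1291 annual layers.
1291 − 3 false = 1288 true annual layers after the dust horizon.
The annual layer at the ice surface is 1996 CE, so the dust horizon dates to 1996 − 1288 = 708 CE.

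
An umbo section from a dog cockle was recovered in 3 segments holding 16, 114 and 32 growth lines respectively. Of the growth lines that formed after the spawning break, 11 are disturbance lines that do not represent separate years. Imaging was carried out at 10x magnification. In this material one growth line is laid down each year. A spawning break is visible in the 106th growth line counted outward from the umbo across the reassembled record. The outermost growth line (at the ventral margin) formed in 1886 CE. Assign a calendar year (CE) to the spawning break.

1841 CE

Total growth lines = 16 + 114 + 32 = 162.
The spawning break sits at growth line 106 from the umbo, so 162 − 106 = 56 growth lines formed after it.
56 − 11 false = 45 true growth lines after the spawning break.
1886 − 45 = 1841 CE.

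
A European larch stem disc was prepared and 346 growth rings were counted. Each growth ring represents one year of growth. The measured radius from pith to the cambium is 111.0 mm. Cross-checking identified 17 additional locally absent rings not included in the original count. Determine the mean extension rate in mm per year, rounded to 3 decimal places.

0.306 mm per year

Adjusted count: 346 + 17 = 363 growth rings.
111.0 mm over 363 years gives 111.0 / 363 ≈ 0.306 mm per year.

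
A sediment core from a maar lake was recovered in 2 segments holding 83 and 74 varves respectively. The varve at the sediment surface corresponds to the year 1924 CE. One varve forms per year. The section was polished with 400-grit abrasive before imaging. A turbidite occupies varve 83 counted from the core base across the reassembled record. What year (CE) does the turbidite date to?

Total varves = 83 + 74 = 157.
Between varve 83 and the sediment surface there are 157 − 83 = 74 varves.
1924 − 74 = 1850 CE.

1850 CE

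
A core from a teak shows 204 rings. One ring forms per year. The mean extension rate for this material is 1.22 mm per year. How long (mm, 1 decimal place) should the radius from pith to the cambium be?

248.9 mm

204 years of growth are recorded.
Predicted length = 1.22 mm/year × 204 years = 248.9 mm.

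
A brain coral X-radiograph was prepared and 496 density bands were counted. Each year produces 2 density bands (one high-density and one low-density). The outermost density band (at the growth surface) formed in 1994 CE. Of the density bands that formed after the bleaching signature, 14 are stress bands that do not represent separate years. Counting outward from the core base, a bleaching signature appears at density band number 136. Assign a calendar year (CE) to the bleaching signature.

496 − 136 = 360 density bands lie beyond the bleaching signature toward the growth surface.
Excluding 14 false density bands: 360 − 14 = 346.
With 2 density bands per year, 346 / 2 = 173 years.
Counting back 173 years from 1994 CE places the bleaching signature in 1994 − 173 = 1821 CE.

1821 CE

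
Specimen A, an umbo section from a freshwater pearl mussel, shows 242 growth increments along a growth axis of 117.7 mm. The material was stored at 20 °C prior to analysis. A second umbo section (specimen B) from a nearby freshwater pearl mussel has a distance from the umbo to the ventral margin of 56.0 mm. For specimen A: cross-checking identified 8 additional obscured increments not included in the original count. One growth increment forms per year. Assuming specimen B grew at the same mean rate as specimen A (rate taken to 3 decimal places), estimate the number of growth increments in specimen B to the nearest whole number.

Specimen A: adjusted count: 242 + 8 = 250 growth increments.
A: 117.7 mm over 250 years gives 117.7 / 250 ≈ 0.471 mm/yr.
B spans 56.0 / 0.471 = 118.90 years ≈ 119 growth increments.

119 growth increments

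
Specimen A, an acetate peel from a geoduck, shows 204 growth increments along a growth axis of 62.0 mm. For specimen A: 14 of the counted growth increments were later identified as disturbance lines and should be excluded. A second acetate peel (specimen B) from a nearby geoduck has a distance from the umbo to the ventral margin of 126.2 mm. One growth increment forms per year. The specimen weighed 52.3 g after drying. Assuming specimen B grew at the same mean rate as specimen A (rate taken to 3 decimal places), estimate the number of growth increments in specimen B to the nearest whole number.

387 growth increments

Specimen A: adjusted count: 204 − 14 = 190 growth increments.
A: Extension rate ≈ 62.0 / 190 = 0.326 mm/yr.
B spans 126.2 / 0.326 = 387.12 years ≈ 387 growth increments.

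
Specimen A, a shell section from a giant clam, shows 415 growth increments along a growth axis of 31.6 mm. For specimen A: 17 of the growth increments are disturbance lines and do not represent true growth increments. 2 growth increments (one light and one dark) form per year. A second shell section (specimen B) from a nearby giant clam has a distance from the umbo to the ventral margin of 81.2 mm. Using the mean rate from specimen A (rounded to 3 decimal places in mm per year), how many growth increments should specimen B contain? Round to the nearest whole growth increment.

Specimen A: correcting the raw count gives 415 − 17 = 398 true growth increments.
Specimen A: with 2 growth increments per year, 398 / 2 = 199 years.
A: Mean rate = 31.6 mm / 199 years ≈ 0.159 mm/yr.
Specimen B: 81.2 mm / 0.159 mm per year = 510.69 years; at 2 growth increments per year that is 510.69 × 2 ≈ 1021 growth increments.

1021 growth increments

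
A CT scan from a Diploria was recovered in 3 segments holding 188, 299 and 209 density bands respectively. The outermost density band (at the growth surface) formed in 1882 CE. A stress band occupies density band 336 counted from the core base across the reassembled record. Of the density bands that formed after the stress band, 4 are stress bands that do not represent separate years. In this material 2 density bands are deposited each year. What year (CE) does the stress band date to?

Total density bands = 188 + 299 + 209 = 696.
Between density band 336 and the growth surface there are 696 − 336 = 360 density bands.
Removing the 4 false density bands leaves 360 − 4 = 356 true density bands beyond the stress band.
Dividing by 2 density bands per year: 356 / 2 = 178 years.
1882 − 178 = 1704 CE.

1704 CE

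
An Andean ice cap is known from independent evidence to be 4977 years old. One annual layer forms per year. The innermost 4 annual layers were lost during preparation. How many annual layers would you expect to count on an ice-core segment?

At one annual layer per year, 4977 years correspond to 4977 annual layers.
Less the 4 uncaptured annual layers: 4977 − 4 = 4973.

4973 annual layers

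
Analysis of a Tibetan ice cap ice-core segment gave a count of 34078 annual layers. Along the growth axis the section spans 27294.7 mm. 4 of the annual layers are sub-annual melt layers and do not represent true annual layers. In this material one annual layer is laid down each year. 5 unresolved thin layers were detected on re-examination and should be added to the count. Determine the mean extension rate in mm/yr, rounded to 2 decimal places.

0.80 mm/yr

True annual layer count = 34078 − 4 + 5 = 34079.
Mean rate = 27294.7 mm / 34079 years ≈ 0.80 mm/yr.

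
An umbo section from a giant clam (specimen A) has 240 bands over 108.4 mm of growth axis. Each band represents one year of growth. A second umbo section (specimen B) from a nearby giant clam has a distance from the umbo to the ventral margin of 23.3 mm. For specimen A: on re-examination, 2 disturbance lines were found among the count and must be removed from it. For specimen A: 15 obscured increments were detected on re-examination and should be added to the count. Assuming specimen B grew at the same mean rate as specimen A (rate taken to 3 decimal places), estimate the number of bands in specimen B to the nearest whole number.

54 bands

Specimen A: adjusted count: 240 − 2 + 15 = 253 bands.
A: 108.4 mm over 253 years gives 108.4 / 253 ≈ 0.428 mm/yr.
For B, 23.3 / 0.428 = 54.44 years ≈ 54 bands.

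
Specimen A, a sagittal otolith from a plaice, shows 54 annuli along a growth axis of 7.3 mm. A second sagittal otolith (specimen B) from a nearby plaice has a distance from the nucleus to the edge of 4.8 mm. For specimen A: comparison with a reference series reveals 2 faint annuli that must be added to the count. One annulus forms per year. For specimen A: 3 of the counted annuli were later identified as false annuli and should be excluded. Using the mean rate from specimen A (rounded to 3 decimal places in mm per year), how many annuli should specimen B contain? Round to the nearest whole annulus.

35 annuli

Specimen A: adjusted count: 54 − 3 + 2 = 53 annuli.
A: Mean rate = 7.3 mm / 53 years ≈ 0.138 mm/year.
B spans 4.8 / 0.138 = 34.78 years ≈ 35 annuli.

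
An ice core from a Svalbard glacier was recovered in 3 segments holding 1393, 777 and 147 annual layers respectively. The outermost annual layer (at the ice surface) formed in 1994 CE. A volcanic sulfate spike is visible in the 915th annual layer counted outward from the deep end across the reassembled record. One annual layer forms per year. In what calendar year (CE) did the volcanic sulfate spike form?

Total annual layers = 1393 + 777 + 147 = 2317.
Between annual layer 915 and the ice surface there are 2317 − 915 = 1402 annual layers.
Counting back 1402 years from 1994 CE places the volcanic sulfate spike in 1994 − 1402 = 592 CE.

592 CE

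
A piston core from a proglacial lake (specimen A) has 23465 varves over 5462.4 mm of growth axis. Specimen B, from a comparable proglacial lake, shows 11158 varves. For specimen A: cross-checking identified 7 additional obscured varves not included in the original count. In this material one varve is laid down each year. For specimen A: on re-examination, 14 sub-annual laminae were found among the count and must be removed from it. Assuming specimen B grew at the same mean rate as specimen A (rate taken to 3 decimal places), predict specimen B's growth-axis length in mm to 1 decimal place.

2599.8 mm

Specimen A: adjusted count: 23465 − 14 + 7 = 23458 varves.
A: 5462.4 mm over 23458 years gives 5462.4 / 23458 ≈ 0.233 mm/yr.
Length of B = 0.233 × 11158 = 2599.8 mm.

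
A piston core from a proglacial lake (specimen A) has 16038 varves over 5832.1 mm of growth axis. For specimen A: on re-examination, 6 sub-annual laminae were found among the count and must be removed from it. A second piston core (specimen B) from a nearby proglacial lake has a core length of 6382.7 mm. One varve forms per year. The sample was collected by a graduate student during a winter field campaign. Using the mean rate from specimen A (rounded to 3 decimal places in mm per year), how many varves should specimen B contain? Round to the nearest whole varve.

Specimen A: correcting the raw count gives 16038 − 6 = 16032 true varves.
A: 5832.1 mm over 16032 years gives 5832.1 / 16032 ≈ 0.364 mm/yr.
B spans 6382.7 / 0.364 = 17534.89 years ≈ 17535 varves.

17535 varves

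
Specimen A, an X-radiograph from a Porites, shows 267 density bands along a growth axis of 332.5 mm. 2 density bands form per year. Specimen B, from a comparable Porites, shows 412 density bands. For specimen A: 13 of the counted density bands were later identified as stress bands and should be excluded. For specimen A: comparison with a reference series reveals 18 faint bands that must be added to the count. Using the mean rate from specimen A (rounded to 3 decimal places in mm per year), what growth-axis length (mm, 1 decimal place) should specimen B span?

503.7 mm

Specimen A: after corrections the count is 267 − 13 + 18 = 272 density bands.
Specimen A: dividing by 2 density bands per year: 272 / 2 = 136 years.
A: Extension rate ≈ 332.5 / 136 = 2.445 mm per year.
Specimen B: with 2 density bands per year, 412 / 2 = 206 years. For B, 2.445 mm/year × 206 years = 503.7 mm.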